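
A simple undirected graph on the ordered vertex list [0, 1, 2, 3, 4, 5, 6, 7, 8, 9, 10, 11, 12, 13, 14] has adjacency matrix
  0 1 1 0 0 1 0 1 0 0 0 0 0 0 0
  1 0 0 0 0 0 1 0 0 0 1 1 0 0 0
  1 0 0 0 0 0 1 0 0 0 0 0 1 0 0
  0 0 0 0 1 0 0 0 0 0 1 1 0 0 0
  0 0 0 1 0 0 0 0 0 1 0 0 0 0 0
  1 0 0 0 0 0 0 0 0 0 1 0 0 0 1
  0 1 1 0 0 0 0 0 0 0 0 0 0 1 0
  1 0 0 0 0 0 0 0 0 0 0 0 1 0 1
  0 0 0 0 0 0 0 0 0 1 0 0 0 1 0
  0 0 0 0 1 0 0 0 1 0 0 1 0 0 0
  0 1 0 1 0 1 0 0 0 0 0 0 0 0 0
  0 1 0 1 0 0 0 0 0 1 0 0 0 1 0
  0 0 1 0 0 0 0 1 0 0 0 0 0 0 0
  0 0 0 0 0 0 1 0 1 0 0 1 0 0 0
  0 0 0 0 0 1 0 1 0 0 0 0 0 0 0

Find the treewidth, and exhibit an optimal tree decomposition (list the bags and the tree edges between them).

Treewidth 3.
Bags: B1 = {2, 7, 12, 14}  B2 = {0, 2, 7, 14}  B3 = {0, 2, 5, 14}  B4 = {0, 2, 5, 6}  B5 = {0, 1, 5, 6}  B6 = {1, 5, 6, 10}  B7 = {1, 6, 10, 13}  B8 = {1, 10, 11, 13}  B9 = {3, 10, 11, 13}  B10 = {3, 8, 11, 13}  B11 = {3, 8, 9, 11}  B12 = {3, 4, 8, 9}
Tree: B1–B2, B2–B3, B3–B4, B4–B5, B5–B6, B6–B7, B7–B8, B8–B9, B9–B10, B10–B11, B11–B12

The largest bag has 4 vertices, giving width 3; this decomposition certifies tw(G) ≤ 3. For the lower bound: the 4 vertex sets {7,12,14}, {2}, {0}, {1,5,6,10} are disjoint, each induces a connected subgraph, and every pair is joined by at least one edge of G. Contracting each set to a single vertex therefore yields K_{4} as a minor, and since treewidth is minor-monotone, tw(G) ≥ tw(K_{4}) = 3. Hence tw(G) = 3 exactly.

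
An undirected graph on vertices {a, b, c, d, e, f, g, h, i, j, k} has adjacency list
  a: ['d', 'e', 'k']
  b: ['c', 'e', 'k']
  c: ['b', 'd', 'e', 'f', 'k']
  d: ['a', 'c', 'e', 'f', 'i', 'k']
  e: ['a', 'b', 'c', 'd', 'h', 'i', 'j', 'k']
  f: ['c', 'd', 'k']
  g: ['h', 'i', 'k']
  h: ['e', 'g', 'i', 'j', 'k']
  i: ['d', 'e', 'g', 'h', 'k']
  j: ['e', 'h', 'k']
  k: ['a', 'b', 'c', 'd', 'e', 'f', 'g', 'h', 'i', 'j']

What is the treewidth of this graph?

A width-3 tree decomposition is:
Bags: B1 = {d, e, i, k}  B2 = {e, h, i, k}  B3 = {g, h, i, k}  B4 = {c, d, e, k}  B5 = {a, d, e, k}  B6 = {b, c, e, k}  B7 = {e, h, j, k}  B8 = {c, d, f, k}
Tree: B1–B2, B2–B3, B1–B4, B4–B5, B4–B6, B2–B7, B4–B8
The largest bag has 4 vertices, giving width 3; this decomposition certifies tw(G) ≤ 3. For the lower bound, the 4 vertices {g, h, i, k} are pairwise adjacent, and any tree decomposition puts a clique entirely inside one bag — forcing width ≥ 3. Combining the bounds, tw(G) = 3.

3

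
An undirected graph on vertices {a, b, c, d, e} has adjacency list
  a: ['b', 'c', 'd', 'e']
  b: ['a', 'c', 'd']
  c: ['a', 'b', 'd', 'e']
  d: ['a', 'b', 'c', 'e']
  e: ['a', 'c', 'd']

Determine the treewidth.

3

A width-3 tree decomposition is:
Bags: B1 = {a, c, d, e}  B2 = {a, b, c, d}
Tree: B1–B2
Every bag has size at most 4, so the width is 4 − 1 = 3 and tw(G) ≤ 3. Conversely, {a, c, d, e} is a clique of size 4, and the vertices of any clique must share a bag in every tree decomposition; so some bag has ≥ 4 vertices and tw(G) ≥ 3. Therefore the treewidth is 3.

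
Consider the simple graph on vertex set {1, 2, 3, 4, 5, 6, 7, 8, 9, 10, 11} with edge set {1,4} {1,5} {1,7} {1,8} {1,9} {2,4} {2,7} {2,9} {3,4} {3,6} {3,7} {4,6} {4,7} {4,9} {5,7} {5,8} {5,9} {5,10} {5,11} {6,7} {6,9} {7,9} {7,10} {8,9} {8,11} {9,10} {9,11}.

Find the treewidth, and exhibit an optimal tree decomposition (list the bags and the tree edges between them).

Each bag holds 4 vertices, so the decomposition has width 3, which upper-bounds the treewidth. Conversely, {1, 5, 8, 9} is a clique of size 4, and the vertices of any clique must share a bag in every tree decomposition; so some bag has ≥ 4 vertices and tw(G) ≥ 3. Combining the bounds, tw(G) = 3.

Treewidth 3.
One such decomposition:
Bags: B1 = {2, 4, 7, 9}  B2 = {1, 4, 7, 9}  B3 = {4, 6, 7, 9}  B4 = {1, 5, 7, 9}  B5 = {1, 5, 8, 9}  B6 = {5, 8, 9, 11}  B7 = {5, 7, 9, 10}  B8 = {3, 4, 6, 7}
Tree: B1–B2, B1–B3, B2–B4, B4–B5, B5–B6, B4–B7, B3–B8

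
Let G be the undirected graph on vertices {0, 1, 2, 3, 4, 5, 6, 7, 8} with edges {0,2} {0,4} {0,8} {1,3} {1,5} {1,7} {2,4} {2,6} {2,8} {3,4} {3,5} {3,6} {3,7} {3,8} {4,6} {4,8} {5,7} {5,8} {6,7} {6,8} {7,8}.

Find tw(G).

3

A width-3 tree decomposition is:
Bags: B1 = {3, 4, 6, 8}  B2 = {2, 4, 6, 8}  B3 = {0, 2, 4, 8}  B4 = {3, 6, 7, 8}  B5 = {3, 5, 7, 8}  B6 = {1, 3, 5, 7}
Tree: B1–B2, B2–B3, B1–B4, B4–B5, B5–B6
Every bag has size at most 4, so the width is 4 − 1 = 3 and tw(G) ≤ 3. For the lower bound, the 4 vertices {0, 2, 4, 8} are pairwise adjacent, and any tree decomposition puts a clique entirely inside one bag — forcing width ≥ 3. Hence tw(G) = 3 exactly.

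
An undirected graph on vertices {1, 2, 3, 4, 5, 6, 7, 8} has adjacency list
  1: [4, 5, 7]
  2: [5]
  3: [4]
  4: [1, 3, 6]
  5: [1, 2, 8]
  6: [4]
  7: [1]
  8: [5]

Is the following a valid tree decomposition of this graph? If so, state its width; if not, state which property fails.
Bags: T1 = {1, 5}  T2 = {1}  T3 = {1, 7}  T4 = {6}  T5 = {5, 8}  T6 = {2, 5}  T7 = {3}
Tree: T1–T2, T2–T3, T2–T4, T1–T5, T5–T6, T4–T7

A tree decomposition must satisfy three properties: every vertex lies in some bag; for every edge, both endpoints lie together in some bag; and for every vertex, the bags containing it form a connected subtree. Here vertex 4 appears in no bag, so the decomposition is invalid.

No — vertex 4 appears in no bag.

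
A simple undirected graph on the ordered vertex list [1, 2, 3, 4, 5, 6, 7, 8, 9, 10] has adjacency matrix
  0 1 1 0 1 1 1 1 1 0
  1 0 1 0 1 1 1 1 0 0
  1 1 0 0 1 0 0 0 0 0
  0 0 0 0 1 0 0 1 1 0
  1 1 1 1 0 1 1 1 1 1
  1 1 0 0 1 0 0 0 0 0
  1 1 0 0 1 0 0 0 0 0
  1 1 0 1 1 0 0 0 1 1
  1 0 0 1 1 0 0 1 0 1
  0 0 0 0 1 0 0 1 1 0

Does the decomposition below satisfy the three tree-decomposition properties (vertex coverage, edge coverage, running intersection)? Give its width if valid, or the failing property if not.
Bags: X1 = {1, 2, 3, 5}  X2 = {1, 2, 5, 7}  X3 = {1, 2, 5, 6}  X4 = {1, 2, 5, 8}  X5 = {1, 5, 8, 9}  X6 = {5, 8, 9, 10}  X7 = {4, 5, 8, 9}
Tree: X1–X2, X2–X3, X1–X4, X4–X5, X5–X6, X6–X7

Checking the three conditions: (i) the bags cover all of {1, 2, 3, 4, 5, 6, 7, 8, 9, 10}; (ii) for each edge, some bag contains both endpoints; (iii) the bags containing any fixed vertex form a subtree. All hold, so the decomposition is valid with width 4 − 1 = 3.

Yes; width 3.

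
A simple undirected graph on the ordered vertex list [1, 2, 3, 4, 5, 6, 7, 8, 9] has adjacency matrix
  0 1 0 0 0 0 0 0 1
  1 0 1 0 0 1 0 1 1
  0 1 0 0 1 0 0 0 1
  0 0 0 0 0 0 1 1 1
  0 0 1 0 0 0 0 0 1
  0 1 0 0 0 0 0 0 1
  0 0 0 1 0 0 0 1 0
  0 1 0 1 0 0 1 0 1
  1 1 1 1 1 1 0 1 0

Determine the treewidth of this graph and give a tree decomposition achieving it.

Treewidth 2.
Bags: B1 = {2, 8, 9}  B2 = {2, 3, 9}  B3 = {3, 5, 9}  B4 = {2, 6, 9}  B5 = {4, 8, 9}  B6 = {1, 2, 9}  B7 = {4, 7, 8}
Tree: B1–B2, B2–B3, B1–B4, B1–B5, B4–B6, B5–B7

The largest bag has 3 vertices, giving width 2; this decomposition certifies tw(G) ≤ 2. On the other hand G contains the 3-clique {2, 8, 9}. A clique must lie in a single bag of any decomposition, so no decomposition can have width below 2. Combining the bounds, tw(G) = 2.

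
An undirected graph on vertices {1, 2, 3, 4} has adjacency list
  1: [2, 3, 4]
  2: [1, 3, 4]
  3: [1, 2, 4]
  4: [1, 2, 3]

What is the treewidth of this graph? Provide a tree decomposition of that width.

With just one bag of size 4, the width is 4 − 1 = 3, so tw(G) ≤ 3. On the other hand G contains the 4-clique {1, 2, 3, 4}. A clique must lie in a single bag of any decomposition, so no decomposition can have width below 3. Therefore the treewidth is 3.

Treewidth 3.
One such decomposition:
Bags: B1 = {1, 2, 3, 4}
Tree: (single bag)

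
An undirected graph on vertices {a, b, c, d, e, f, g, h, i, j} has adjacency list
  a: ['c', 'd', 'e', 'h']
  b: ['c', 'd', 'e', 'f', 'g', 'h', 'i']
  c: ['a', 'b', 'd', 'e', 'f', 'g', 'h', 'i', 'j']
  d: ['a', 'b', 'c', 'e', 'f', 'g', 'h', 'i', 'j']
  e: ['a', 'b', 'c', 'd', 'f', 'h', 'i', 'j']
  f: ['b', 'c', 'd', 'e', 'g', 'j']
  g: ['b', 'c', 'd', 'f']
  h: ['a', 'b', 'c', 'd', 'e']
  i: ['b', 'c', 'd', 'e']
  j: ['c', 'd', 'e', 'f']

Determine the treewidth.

4

A width-4 tree decomposition is:
Bags: B1 = {b, c, d, e, f}  B2 = {b, c, d, e, i}  B3 = {b, c, d, f, g}  B4 = {b, c, d, e, h}  B5 = {a, c, d, e, h}  B6 = {c, d, e, f, j}
Tree: B1–B2, B1–B3, B1–B4, B4–B5, B1–B6
Each bag holds 5 vertices, so the decomposition has width 4, which upper-bounds the treewidth. Conversely, {b, c, d, f, g} is a clique of size 5, and the vertices of any clique must share a bag in every tree decomposition; so some bag has ≥ 5 vertices and tw(G) ≥ 4. Hence tw(G) = 4 exactly.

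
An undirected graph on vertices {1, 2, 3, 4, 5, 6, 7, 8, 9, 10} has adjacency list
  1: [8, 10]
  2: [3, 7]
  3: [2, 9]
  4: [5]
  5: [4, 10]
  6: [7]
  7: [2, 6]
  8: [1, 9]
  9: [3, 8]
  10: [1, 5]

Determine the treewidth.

A width-1 tree decomposition is:
Bags: B1 = {4, 5}  B2 = {5, 10}  B3 = {1, 10}  B4 = {1, 8}  B5 = {8, 9}  B6 = {3, 9}  B7 = {2, 3}  B8 = {2, 7}  B9 = {6, 7}
Tree: B1–B2, B2–B3, B3–B4, B4–B5, B5–B6, B6–B7, B7–B8, B8–B9
Every bag has size at most 2, so the width is 2 − 1 = 1 and tw(G) ≤ 1. G has an edge, so its treewidth is at least 1. The upper and lower bounds meet at 1, so that is the treewidth.

1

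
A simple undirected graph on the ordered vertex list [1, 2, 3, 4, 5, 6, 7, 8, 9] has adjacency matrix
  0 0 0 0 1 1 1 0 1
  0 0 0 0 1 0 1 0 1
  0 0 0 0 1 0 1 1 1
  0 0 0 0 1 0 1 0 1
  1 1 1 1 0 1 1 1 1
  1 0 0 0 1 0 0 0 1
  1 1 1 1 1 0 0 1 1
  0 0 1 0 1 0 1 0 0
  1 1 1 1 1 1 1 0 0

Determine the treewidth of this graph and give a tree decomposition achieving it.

Each bag holds 4 vertices, so the decomposition has width 3, which upper-bounds the treewidth. Conversely, {1, 5, 6, 9} is a clique of size 4, and the vertices of any clique must share a bag in every tree decomposition; so some bag has ≥ 4 vertices and tw(G) ≥ 3. Hence tw(G) = 3 exactly.

Treewidth 3.
Bags: B1 = {3, 5, 7, 9}  B2 = {1, 5, 7, 9}  B3 = {3, 5, 7, 8}  B4 = {4, 5, 7, 9}  B5 = {2, 5, 7, 9}  B6 = {1, 5, 6, 9}
Tree: B1–B2, B1–B3, B2–B4, B4–B5, B2–B6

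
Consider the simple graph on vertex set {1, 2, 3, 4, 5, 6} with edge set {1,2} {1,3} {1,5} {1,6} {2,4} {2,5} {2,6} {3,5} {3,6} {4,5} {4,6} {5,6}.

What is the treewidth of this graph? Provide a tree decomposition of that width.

Every bag has size at most 4, so the width is 4 − 1 = 3 and tw(G) ≤ 3. Conversely, {1, 2, 5, 6} is a clique of size 4, and the vertices of any clique must share a bag in every tree decomposition; so some bag has ≥ 4 vertices and tw(G) ≥ 3. Combining the bounds, tw(G) = 3.

Treewidth 3.
Bags: B1 = {1, 2, 5, 6}  B2 = {2, 4, 5, 6}  B3 = {1, 3, 5, 6}
Tree: B1–B2, B1–B3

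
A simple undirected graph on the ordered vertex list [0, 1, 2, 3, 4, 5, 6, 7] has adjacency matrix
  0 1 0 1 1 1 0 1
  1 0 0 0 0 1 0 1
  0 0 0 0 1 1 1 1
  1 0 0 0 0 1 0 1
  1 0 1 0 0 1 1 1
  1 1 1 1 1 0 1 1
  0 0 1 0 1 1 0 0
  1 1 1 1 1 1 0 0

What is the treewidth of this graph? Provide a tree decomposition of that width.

Treewidth 3.
One such decomposition:
Bags: B1 = {0, 4, 5, 7}  B2 = {2, 4, 5, 7}  B3 = {0, 1, 5, 7}  B4 = {0, 3, 5, 7}  B5 = {2, 4, 5, 6}
Tree: B1–B2, B1–B3, B1–B4, B2–B5

The largest bag has 4 vertices, giving width 3; this decomposition certifies tw(G) ≤ 3. Conversely, {2, 4, 5, 6} is a clique of size 4, and the vertices of any clique must share a bag in every tree decomposition; so some bag has ≥ 4 vertices and tw(G) ≥ 3. The upper and lower bounds meet at 3, so that is the treewidth.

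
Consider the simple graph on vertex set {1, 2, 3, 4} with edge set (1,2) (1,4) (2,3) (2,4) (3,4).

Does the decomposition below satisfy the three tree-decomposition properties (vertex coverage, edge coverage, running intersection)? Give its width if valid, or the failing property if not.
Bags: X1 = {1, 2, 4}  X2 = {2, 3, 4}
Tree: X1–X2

Yes; width 2.

Vertex coverage: the bags together contain {1, 2, 3, 4}, the full vertex set. Edge coverage: each edge of G has both endpoints in at least one bag. Running intersection: for every vertex, the bags containing it form a connected subtree. All three properties hold, so this is a valid tree decomposition of width max|bag| − 1 = 2, and hence tw(G) ≤ 2.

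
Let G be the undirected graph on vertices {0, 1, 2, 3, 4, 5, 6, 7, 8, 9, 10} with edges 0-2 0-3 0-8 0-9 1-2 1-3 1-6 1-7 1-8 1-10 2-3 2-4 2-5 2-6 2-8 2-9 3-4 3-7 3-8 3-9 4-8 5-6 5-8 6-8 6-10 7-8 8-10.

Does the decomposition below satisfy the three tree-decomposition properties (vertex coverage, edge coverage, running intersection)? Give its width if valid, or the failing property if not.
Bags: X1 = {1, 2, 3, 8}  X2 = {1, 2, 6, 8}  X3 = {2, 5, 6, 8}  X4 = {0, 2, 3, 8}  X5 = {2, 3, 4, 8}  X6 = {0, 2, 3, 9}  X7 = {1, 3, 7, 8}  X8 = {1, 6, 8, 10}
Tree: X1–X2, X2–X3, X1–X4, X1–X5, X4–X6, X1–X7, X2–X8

Checking the three conditions: (i) the bags cover all of {0, 1, 2, 3, 4, 5, 6, 7, 8, 9, 10}; (ii) for each edge, some bag contains both endpoints; (iii) the bags containing any fixed vertex form a subtree. All hold, so the decomposition is valid with width 4 − 1 = 3.

Yes; width 3.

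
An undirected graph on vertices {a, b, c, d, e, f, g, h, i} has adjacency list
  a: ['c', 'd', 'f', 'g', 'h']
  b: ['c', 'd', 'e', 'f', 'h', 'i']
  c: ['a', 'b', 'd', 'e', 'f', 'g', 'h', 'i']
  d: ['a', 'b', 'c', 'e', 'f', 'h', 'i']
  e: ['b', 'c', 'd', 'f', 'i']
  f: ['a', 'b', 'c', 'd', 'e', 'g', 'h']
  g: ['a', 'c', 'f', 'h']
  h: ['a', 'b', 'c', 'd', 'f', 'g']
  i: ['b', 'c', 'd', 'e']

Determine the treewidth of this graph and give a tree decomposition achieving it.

Treewidth 4.
Bags: B1 = {a, c, d, f, h}  B2 = {b, c, d, f, h}  B3 = {b, c, d, e, f}  B4 = {b, c, d, e, i}  B5 = {a, c, f, g, h}
Tree: B1–B2, B2–B3, B3–B4, B1–B5

The largest bag has 5 vertices, giving width 4; this decomposition certifies tw(G) ≤ 4. On the other hand G contains the 5-clique {b, c, d, e, f}. A clique must lie in a single bag of any decomposition, so no decomposition can have width below 4. Hence tw(G) = 4 exactly.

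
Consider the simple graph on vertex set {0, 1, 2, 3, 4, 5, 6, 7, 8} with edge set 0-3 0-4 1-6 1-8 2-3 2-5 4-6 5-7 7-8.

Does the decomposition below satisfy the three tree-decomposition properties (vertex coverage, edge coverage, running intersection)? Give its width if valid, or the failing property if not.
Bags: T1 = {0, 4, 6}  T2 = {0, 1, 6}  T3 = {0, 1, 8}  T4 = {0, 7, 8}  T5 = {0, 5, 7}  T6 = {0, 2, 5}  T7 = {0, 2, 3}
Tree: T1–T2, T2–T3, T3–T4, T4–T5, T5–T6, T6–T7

Every vertex of G appears in some bag (union = {0, 1, 2, 3, 4, 5, 6, 7, 8}); every edge is covered by a bag; and for each vertex v the set of bags containing v is connected in the bag tree. The decomposition is therefore valid. The largest bag has 3 vertices, so the width is 2.

Yes; width 2.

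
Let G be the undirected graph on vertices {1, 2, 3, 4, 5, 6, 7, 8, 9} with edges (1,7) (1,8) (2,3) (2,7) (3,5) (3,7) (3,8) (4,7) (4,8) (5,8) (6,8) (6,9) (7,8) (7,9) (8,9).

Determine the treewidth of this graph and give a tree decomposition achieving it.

Treewidth 2.
One such decomposition:
Bags: B1 = {3, 7, 8}  B2 = {3, 5, 8}  B3 = {7, 8, 9}  B4 = {2, 3, 7}  B5 = {6, 8, 9}  B6 = {4, 7, 8}  B7 = {1, 7, 8}
Tree: B1–B2, B1–B3, B1–B4, B3–B5, B3–B6, B3–B7

The largest bag has 3 vertices, giving width 2; this decomposition certifies tw(G) ≤ 2. For the lower bound, the 3 vertices {3, 5, 8} are pairwise adjacent, and any tree decomposition puts a clique entirely inside one bag — forcing width ≥ 2. The upper and lower bounds meet at 2, so that is the treewidth.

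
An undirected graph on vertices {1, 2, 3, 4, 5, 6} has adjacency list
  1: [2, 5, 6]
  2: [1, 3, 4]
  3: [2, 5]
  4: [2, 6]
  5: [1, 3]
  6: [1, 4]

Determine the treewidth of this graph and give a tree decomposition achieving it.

Treewidth 2.
One optimal decomposition is:
Bags: B1 = {2, 4, 6}  B2 = {1, 2, 6}  B3 = {1, 2, 3}  B4 = {1, 3, 5}
Tree: B1–B2, B2–B3, B3–B4

Each bag holds 3 vertices, so the decomposition has width 2, which upper-bounds the treewidth. For the lower bound, G contains the cycle 4–6–1–2–4, so G is not a forest; only forests have treewidth ≤ 1, hence tw(G) ≥ 2. Hence tw(G) = 2 exactly.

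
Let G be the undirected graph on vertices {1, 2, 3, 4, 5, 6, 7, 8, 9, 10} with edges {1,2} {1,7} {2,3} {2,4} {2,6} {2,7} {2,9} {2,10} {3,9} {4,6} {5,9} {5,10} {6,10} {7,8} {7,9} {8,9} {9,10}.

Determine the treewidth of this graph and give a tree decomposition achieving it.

Treewidth 2.
Bags: B1 = {1, 2, 7}  B2 = {2, 7, 9}  B3 = {2, 9, 10}  B4 = {5, 9, 10}  B5 = {2, 6, 10}  B6 = {7, 8, 9}  B7 = {2, 3, 9}  B8 = {2, 4, 6}
Tree: B1–B2, B2–B3, B3–B4, B3–B5, B2–B6, B2–B7, B5–B8

Each bag holds 3 vertices, so the decomposition has width 2, which upper-bounds the treewidth. Conversely, {7, 8, 9} is a clique of size 3, and the vertices of any clique must share a bag in every tree decomposition; so some bag has ≥ 3 vertices and tw(G) ≥ 2. Hence tw(G) = 2 exactly.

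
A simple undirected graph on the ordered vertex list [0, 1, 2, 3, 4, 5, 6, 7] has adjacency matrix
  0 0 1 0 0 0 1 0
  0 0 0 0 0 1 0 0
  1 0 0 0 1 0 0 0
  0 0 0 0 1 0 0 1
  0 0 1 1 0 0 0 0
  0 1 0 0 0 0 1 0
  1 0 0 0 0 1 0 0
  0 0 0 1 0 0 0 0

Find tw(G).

A width-1 tree decomposition is:
Bags: B1 = {1, 5}  B2 = {5, 6}  B3 = {0, 6}  B4 = {0, 2}  B5 = {2, 4}  B6 = {3, 4}  B7 = {3, 7}
Tree: B1–B2, B2–B3, B3–B4, B4–B5, B5–B6, B6–B7
The largest bag has 2 vertices, giving width 1; this decomposition certifies tw(G) ≤ 1. Since G has at least one edge (e.g. 1–5), it is not an edgeless graph, so tw(G) ≥ 1. Therefore the treewidth is 1.

1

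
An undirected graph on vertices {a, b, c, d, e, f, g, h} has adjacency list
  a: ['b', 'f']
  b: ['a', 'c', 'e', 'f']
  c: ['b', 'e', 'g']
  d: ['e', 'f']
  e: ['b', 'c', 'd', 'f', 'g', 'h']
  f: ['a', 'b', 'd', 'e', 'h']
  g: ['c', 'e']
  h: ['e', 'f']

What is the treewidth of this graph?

2

A width-2 tree decomposition is:
Bags: B1 = {c, e, g}  B2 = {b, c, e}  B3 = {b, e, f}  B4 = {d, e, f}  B5 = {e, f, h}  B6 = {a, b, f}
Tree: B1–B2, B2–B3, B3–B4, B3–B5, B3–B6
Each bag holds 3 vertices, so the decomposition has width 2, which upper-bounds the treewidth. Conversely, {c, e, g} is a clique of size 3, and the vertices of any clique must share a bag in every tree decomposition; so some bag has ≥ 3 vertices and tw(G) ≥ 2. The upper and lower bounds meet at 2, so that is the treewidth.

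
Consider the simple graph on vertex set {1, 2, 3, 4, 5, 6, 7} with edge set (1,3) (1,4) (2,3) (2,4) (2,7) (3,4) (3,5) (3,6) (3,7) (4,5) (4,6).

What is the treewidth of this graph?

A width-2 tree decomposition is:
Bags: B1 = {2, 3, 4}  B2 = {3, 4, 6}  B3 = {3, 4, 5}  B4 = {1, 3, 4}  B5 = {2, 3, 7}
Tree: B1–B2, B2–B3, B2–B4, B1–B5
Each bag holds 3 vertices, so the decomposition has width 2, which upper-bounds the treewidth. On the other hand G contains the 3-clique {1, 3, 4}. A clique must lie in a single bag of any decomposition, so no decomposition can have width below 2. Therefore the treewidth is 2.

2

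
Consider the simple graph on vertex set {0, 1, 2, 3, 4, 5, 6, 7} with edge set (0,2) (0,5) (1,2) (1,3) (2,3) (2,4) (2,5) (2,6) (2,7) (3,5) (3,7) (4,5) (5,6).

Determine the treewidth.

A width-2 tree decomposition is:
Bags: B1 = {2, 3, 5}  B2 = {2, 3, 7}  B3 = {2, 4, 5}  B4 = {2, 5, 6}  B5 = {1, 2, 3}  B6 = {0, 2, 5}
Tree: B1–B2, B1–B3, B3–B4, B2–B5, B4–B6
Every bag has size at most 3, so the width is 3 − 1 = 2 and tw(G) ≤ 2. On the other hand G contains the 3-clique {1, 2, 3}. A clique must lie in a single bag of any decomposition, so no decomposition can have width below 2. Combining the bounds, tw(G) = 2.

2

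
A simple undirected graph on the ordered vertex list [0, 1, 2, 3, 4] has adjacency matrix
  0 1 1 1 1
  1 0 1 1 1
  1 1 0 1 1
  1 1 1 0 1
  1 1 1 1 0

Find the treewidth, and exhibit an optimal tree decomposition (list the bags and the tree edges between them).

With just one bag of size 5, the width is 5 − 1 = 4, so tw(G) ≤ 4. On the other hand G contains the 5-clique {0, 1, 2, 3, 4}. A clique must lie in a single bag of any decomposition, so no decomposition can have width below 4. Therefore the treewidth is 4.

Treewidth 4.
One optimal decomposition is:
Bags: B1 = {0, 1, 2, 3, 4}
Tree: (single bag)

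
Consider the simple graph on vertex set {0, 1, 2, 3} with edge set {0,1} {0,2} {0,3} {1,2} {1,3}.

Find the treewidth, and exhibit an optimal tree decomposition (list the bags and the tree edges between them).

Treewidth 2.
Bags: B1 = {0, 1, 2}  B2 = {0, 1, 3}
Tree: B1–B2

Each bag holds 3 vertices, so the decomposition has width 2, which upper-bounds the treewidth. Conversely, {0, 1, 2} is a clique of size 3, and the vertices of any clique must share a bag in every tree decomposition; so some bag has ≥ 3 vertices and tw(G) ≥ 2. Combining the bounds, tw(G) = 2.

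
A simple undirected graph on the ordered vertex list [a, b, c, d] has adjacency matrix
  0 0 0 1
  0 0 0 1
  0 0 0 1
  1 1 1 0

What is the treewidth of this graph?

A width-1 tree decomposition is:
Bags: B1 = {a, d}  B2 = {b, d}  B3 = {c, d}
Tree: B1–B2, B1–B3
Each bag holds 2 vertices, so the decomposition has width 1, which upper-bounds the treewidth. Any graph with an edge has treewidth ≥ 1, and G has the edge d–a. Combining the bounds, tw(G) = 1.

1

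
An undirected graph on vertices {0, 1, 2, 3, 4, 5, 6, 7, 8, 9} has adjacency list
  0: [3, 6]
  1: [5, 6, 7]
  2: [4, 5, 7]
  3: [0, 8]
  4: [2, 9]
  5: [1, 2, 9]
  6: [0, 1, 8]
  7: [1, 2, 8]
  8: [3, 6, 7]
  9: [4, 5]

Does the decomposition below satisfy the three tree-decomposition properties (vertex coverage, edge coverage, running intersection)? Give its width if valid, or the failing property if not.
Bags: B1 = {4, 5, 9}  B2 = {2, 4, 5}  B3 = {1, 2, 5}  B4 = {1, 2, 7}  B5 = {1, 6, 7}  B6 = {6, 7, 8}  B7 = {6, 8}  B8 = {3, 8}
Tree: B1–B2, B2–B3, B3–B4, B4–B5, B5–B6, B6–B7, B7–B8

No — vertex 0 appears in no bag.

A tree decomposition must satisfy three properties: every vertex lies in some bag; for every edge, both endpoints lie together in some bag; and for every vertex, the bags containing it form a connected subtree. Here vertex 0 appears in no bag, so the decomposition is invalid.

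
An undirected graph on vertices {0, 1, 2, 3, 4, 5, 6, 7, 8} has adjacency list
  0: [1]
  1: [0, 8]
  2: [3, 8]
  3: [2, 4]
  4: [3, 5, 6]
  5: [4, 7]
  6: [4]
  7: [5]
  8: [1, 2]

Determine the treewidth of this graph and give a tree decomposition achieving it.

Treewidth 1.
One such decomposition:
Bags: B1 = {2, 3}  B2 = {3, 4}  B3 = {2, 8}  B4 = {1, 8}  B5 = {0, 1}  B6 = {4, 5}  B7 = {4, 6}  B8 = {5, 7}
Tree: B1–B2, B1–B3, B3–B4, B4–B5, B2–B6, B2–B7, B6–B8

The largest bag has 2 vertices, giving width 1; this decomposition certifies tw(G) ≤ 1. Since G has at least one edge (e.g. 2–3), it is not an edgeless graph, so tw(G) ≥ 1. The upper and lower bounds meet at 1, so that is the treewidth.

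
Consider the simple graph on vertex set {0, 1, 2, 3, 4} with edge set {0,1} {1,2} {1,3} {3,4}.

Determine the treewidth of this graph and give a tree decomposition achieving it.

Treewidth 1.
One such decomposition:
Bags: B1 = {1, 3}  B2 = {1, 2}  B3 = {3, 4}  B4 = {0, 1}
Tree: B1–B2, B1–B3, B1–B4

Each bag holds 2 vertices, so the decomposition has width 1, which upper-bounds the treewidth. Since G has at least one edge (e.g. 1–3), it is not an edgeless graph, so tw(G) ≥ 1. The upper and lower bounds meet at 1, so that is the treewidth.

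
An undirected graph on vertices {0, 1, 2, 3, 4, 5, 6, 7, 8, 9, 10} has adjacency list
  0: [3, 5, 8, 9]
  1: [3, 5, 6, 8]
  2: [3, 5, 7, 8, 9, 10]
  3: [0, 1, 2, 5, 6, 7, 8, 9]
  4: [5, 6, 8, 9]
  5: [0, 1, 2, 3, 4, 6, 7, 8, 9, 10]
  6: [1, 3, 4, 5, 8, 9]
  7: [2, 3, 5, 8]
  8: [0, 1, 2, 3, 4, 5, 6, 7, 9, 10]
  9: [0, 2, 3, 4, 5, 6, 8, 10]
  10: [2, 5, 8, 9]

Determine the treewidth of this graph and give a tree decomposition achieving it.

The largest bag has 5 vertices, giving width 4; this decomposition certifies tw(G) ≤ 4. For the lower bound, the 5 vertices {2, 5, 8, 9, 10} are pairwise adjacent, and any tree decomposition puts a clique entirely inside one bag — forcing width ≥ 4. Therefore the treewidth is 4.

Treewidth 4.
One such decomposition:
Bags: B1 = {3, 5, 6, 8, 9}  B2 = {4, 5, 6, 8, 9}  B3 = {2, 3, 5, 8, 9}  B4 = {0, 3, 5, 8, 9}  B5 = {2, 3, 5, 7, 8}  B6 = {2, 5, 8, 9, 10}  B7 = {1, 3, 5, 6, 8}
Tree: B1–B2, B1–B3, B3–B4, B3–B5, B3–B6, B1–B7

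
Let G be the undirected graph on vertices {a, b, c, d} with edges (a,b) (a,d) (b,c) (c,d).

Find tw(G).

A width-2 tree decomposition is:
Bags: B1 = {a, c, d}  B2 = {a, b, c}
Tree: B1–B2
Every bag has size at most 3, so the width is 3 − 1 = 2 and tw(G) ≤ 2. Since c–d–a–b–c is a cycle in G, G is not acyclic. Forests are exactly the graphs of treewidth ≤ 1, so tw(G) ≥ 2. Combining the bounds, tw(G) = 2.

2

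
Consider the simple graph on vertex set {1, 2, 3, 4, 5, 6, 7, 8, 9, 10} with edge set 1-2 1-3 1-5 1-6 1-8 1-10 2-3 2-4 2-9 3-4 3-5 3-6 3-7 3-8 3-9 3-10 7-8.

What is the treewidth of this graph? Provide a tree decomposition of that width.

The largest bag has 3 vertices, giving width 2; this decomposition certifies tw(G) ≤ 2. On the other hand G contains the 3-clique {1, 2, 3}. A clique must lie in a single bag of any decomposition, so no decomposition can have width below 2. The upper and lower bounds meet at 2, so that is the treewidth.

Treewidth 2.
One optimal decomposition is:
Bags: B1 = {1, 2, 3}  B2 = {2, 3, 9}  B3 = {1, 3, 8}  B4 = {1, 3, 5}  B5 = {3, 7, 8}  B6 = {2, 3, 4}  B7 = {1, 3, 6}  B8 = {1, 3, 10}
Tree: B1–B2, B1–B3, B3–B4, B3–B5, B1–B6, B3–B7, B3–B8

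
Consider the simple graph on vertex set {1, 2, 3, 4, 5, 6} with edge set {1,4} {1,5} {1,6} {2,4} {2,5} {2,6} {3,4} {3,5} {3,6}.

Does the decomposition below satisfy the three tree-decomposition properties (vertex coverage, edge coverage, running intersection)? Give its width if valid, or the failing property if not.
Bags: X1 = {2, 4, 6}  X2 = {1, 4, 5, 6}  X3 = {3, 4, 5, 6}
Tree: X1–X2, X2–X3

A tree decomposition must satisfy three properties: every vertex lies in some bag; for every edge, both endpoints lie together in some bag; and for every vertex, the bags containing it form a connected subtree. Here edge (5,2) lies in no bag, so the decomposition is invalid.

No — edge (5,2) lies in no bag.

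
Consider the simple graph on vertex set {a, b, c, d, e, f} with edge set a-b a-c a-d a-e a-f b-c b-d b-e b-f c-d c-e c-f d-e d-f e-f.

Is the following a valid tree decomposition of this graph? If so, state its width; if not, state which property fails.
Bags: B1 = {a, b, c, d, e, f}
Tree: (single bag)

Yes; width 5.

Vertex coverage: the bags together contain {a, b, c, d, e, f}, the full vertex set. Edge coverage: each edge of G has both endpoints in at least one bag. Running intersection: for every vertex, the bags containing it form a connected subtree. All three properties hold, so this is a valid tree decomposition of width max|bag| − 1 = 5, and hence tw(G) ≤ 5.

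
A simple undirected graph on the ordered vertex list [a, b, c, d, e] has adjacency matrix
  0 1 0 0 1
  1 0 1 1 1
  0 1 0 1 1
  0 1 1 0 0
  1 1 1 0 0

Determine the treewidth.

2

A width-2 tree decomposition is:
Bags: B1 = {b, c, d}  B2 = {b, c, e}  B3 = {a, b, e}
Tree: B1–B2, B2–B3
The largest bag has 3 vertices, giving width 2; this decomposition certifies tw(G) ≤ 2. On the other hand G contains the 3-clique {b, c, d}. A clique must lie in a single bag of any decomposition, so no decomposition can have width below 2. The upper and lower bounds meet at 2, so that is the treewidth.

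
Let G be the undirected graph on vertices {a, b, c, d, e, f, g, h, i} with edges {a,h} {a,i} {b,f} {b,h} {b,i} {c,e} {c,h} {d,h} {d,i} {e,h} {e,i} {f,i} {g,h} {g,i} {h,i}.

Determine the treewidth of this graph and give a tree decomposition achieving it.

Each bag holds 3 vertices, so the decomposition has width 2, which upper-bounds the treewidth. Conversely, {c, e, h} is a clique of size 3, and the vertices of any clique must share a bag in every tree decomposition; so some bag has ≥ 3 vertices and tw(G) ≥ 2. Therefore the treewidth is 2.

Treewidth 2.
One such decomposition:
Bags: B1 = {d, h, i}  B2 = {b, h, i}  B3 = {b, f, i}  B4 = {a, h, i}  B5 = {g, h, i}  B6 = {e, h, i}  B7 = {c, e, h}
Tree: B1–B2, B2–B3, B1–B4, B2–B5, B2–B6, B6–B7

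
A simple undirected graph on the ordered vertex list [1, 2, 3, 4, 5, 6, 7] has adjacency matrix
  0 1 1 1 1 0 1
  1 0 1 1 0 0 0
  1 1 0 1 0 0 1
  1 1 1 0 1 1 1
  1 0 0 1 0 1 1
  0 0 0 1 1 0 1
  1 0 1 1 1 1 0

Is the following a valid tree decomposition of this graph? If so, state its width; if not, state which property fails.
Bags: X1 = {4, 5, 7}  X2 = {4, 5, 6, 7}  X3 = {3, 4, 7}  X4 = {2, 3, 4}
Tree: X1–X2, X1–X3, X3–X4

No — vertex 1 appears in no bag.

A tree decomposition must satisfy three properties: every vertex lies in some bag; for every edge, both endpoints lie together in some bag; and for every vertex, the bags containing it form a connected subtree. Here vertex 1 appears in no bag, so the decomposition is invalid.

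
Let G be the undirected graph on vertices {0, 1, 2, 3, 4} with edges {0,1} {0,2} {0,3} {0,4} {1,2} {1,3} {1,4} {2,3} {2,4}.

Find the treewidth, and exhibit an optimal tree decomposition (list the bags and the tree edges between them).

Treewidth 3.
One such decomposition:
Bags: B1 = {0, 1, 2, 3}  B2 = {0, 1, 2, 4}
Tree: B1–B2

Each bag holds 4 vertices, so the decomposition has width 3, which upper-bounds the treewidth. Conversely, {0, 1, 2, 3} is a clique of size 4, and the vertices of any clique must share a bag in every tree decomposition; so some bag has ≥ 4 vertices and tw(G) ≥ 3. Therefore the treewidth is 3.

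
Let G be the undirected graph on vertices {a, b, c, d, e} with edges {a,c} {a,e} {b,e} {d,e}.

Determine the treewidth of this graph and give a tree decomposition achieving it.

Treewidth 1.
One optimal decomposition is:
Bags: B1 = {a, e}  B2 = {d, e}  B3 = {a, c}  B4 = {b, e}
Tree: B1–B2, B1–B3, B2–B4

Each bag holds 2 vertices, so the decomposition has width 1, which upper-bounds the treewidth. Since G has at least one edge (e.g. a–e), it is not an edgeless graph, so tw(G) ≥ 1. Therefore the treewidth is 1.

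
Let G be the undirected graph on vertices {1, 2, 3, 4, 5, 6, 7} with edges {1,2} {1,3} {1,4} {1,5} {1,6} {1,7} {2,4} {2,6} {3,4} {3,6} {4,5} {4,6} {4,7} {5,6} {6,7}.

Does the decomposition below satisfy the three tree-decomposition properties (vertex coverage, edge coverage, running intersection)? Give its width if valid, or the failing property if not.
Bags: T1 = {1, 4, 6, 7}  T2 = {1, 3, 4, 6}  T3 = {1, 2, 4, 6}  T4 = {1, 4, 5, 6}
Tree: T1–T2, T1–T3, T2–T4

Yes; width 3.

Vertex coverage: the bags together contain {1, 2, 3, 4, 5, 6, 7}, the full vertex set. Edge coverage: each edge of G has both endpoints in at least one bag. Running intersection: for every vertex, the bags containing it form a connected subtree. All three properties hold, so this is a valid tree decomposition of width max|bag| − 1 = 3, and hence tw(G) ≤ 3.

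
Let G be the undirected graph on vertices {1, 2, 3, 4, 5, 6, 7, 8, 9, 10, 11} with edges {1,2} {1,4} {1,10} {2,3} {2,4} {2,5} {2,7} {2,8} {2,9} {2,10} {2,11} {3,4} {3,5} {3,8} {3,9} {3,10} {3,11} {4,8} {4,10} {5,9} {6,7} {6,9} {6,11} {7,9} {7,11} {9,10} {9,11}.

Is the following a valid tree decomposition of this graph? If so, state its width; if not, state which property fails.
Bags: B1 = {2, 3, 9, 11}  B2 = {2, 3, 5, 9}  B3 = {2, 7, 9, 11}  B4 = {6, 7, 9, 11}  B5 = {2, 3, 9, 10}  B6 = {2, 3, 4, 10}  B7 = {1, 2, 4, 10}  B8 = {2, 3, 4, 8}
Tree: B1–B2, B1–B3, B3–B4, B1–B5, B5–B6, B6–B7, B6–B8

Yes; width 3.

Every vertex of G appears in some bag (union = {1, 2, 3, 4, 5, 6, 7, 8, 9, 10, 11}); every edge is covered by a bag; and for each vertex v the set of bags containing v is connected in the bag tree. The decomposition is therefore valid. The largest bag has 4 vertices, so the width is 3.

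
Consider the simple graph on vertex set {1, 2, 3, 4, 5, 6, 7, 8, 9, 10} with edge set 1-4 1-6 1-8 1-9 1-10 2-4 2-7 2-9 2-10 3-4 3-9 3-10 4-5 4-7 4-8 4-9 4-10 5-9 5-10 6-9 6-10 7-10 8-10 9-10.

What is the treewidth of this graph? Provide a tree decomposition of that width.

Treewidth 3.
One optimal decomposition is:
Bags: B1 = {1, 4, 9, 10}  B2 = {2, 4, 9, 10}  B3 = {1, 6, 9, 10}  B4 = {2, 4, 7, 10}  B5 = {4, 5, 9, 10}  B6 = {1, 4, 8, 10}  B7 = {3, 4, 9, 10}
Tree: B1–B2, B1–B3, B2–B4, B2–B5, B1–B6, B1–B7

Each bag holds 4 vertices, so the decomposition has width 3, which upper-bounds the treewidth. For the lower bound, the 4 vertices {1, 4, 8, 10} are pairwise adjacent, and any tree decomposition puts a clique entirely inside one bag — forcing width ≥ 3. Therefore the treewidth is 3.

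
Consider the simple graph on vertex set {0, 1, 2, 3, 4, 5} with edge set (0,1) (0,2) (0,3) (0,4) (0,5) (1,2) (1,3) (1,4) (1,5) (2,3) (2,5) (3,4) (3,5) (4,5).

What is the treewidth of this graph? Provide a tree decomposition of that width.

Each bag holds 5 vertices, so the decomposition has width 4, which upper-bounds the treewidth. For the lower bound, the 5 vertices {0, 1, 2, 3, 5} are pairwise adjacent, and any tree decomposition puts a clique entirely inside one bag — forcing width ≥ 4. The upper and lower bounds meet at 4, so that is the treewidth.

Treewidth 4.
One optimal decomposition is:
Bags: B1 = {0, 1, 2, 3, 5}  B2 = {0, 1, 3, 4, 5}
Tree: B1–B2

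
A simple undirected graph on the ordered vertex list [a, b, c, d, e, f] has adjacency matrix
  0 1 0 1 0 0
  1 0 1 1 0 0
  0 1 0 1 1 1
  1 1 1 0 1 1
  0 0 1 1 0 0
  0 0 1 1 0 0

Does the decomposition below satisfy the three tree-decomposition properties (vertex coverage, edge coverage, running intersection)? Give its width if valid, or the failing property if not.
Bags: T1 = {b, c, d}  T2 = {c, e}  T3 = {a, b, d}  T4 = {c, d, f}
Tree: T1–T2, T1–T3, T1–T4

A tree decomposition must satisfy three properties: every vertex lies in some bag; for every edge, both endpoints lie together in some bag; and for every vertex, the bags containing it form a connected subtree. Here edge (d,e) lies in no bag, so the decomposition is invalid.

No — edge (d,e) lies in no bag.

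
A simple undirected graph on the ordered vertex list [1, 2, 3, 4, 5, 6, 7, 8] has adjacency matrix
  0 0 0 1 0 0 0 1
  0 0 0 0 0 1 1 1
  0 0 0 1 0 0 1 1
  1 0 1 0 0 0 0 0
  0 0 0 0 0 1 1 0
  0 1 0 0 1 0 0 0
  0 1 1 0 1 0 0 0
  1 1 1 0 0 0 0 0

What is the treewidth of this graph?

2

A width-2 tree decomposition is:
Bags: B1 = {5, 6, 7}  B2 = {2, 6, 7}  B3 = {2, 3, 7}  B4 = {2, 3, 8}  B5 = {3, 4, 8}  B6 = {1, 4, 8}
Tree: B1–B2, B2–B3, B3–B4, B4–B5, B5–B6
Every bag has size at most 3, so the width is 3 − 1 = 2 and tw(G) ≤ 2. Since 5–6–2–7–5 is a cycle in G, G is not acyclic. Forests are exactly the graphs of treewidth ≤ 1, so tw(G) ≥ 2. Combining the bounds, tw(G) = 2.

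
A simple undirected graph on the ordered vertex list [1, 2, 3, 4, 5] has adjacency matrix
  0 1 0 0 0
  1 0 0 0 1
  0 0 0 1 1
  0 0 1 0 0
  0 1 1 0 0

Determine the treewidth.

A width-1 tree decomposition is:
Bags: B1 = {3, 4}  B2 = {3, 5}  B3 = {2, 5}  B4 = {1, 2}
Tree: B1–B2, B2–B3, B3–B4
Each bag holds 2 vertices, so the decomposition has width 1, which upper-bounds the treewidth. Any graph with an edge has treewidth ≥ 1, and G has the edge 4–3. Hence tw(G) = 1 exactly.

1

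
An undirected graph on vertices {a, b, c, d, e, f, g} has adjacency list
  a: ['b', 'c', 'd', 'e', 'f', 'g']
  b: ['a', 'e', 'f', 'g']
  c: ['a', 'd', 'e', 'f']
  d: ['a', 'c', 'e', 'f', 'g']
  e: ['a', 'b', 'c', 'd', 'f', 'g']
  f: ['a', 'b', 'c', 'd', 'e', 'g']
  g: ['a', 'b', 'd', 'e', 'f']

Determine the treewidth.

A width-4 tree decomposition is:
Bags: B1 = {a, d, e, f, g}  B2 = {a, b, e, f, g}  B3 = {a, c, d, e, f}
Tree: B1–B2, B1–B3
Every bag has size at most 5, so the width is 5 − 1 = 4 and tw(G) ≤ 4. On the other hand G contains the 5-clique {a, d, e, f, g}. A clique must lie in a single bag of any decomposition, so no decomposition can have width below 4. Therefore the treewidth is 4.

4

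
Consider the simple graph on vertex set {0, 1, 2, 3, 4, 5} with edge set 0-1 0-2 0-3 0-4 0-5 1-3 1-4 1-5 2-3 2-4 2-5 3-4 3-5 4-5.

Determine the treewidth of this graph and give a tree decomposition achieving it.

Every bag has size at most 5, so the width is 5 − 1 = 4 and tw(G) ≤ 4. On the other hand G contains the 5-clique {0, 1, 3, 4, 5}. A clique must lie in a single bag of any decomposition, so no decomposition can have width below 4. Hence tw(G) = 4 exactly.

Treewidth 4.
Bags: B1 = {0, 2, 3, 4, 5}  B2 = {0, 1, 3, 4, 5}
Tree: B1–B2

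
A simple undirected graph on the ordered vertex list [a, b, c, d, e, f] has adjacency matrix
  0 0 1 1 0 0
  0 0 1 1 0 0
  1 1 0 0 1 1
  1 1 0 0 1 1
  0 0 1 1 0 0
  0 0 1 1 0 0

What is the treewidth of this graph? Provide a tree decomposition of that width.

Every bag has size at most 3, so the width is 3 − 1 = 2 and tw(G) ≤ 2. The edges d–f–c–a–d form a cycle, so G is not a tree and its treewidth is at least 2. Hence tw(G) = 2 exactly.

Treewidth 2.
One such decomposition:
Bags: B1 = {c, d, f}  B2 = {a, c, d}  B3 = {c, d, e}  B4 = {b, c, d}
Tree: B1–B2, B2–B3, B3–B4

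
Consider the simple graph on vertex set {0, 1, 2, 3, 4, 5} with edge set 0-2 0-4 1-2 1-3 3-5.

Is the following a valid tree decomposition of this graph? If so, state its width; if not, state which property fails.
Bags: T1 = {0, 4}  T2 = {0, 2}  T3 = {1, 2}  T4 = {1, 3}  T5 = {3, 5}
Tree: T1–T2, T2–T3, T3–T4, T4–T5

Yes; width 1.

Every vertex of G appears in some bag (union = {0, 1, 2, 3, 4, 5}); every edge is covered by a bag; and for each vertex v the set of bags containing v is connected in the bag tree. The decomposition is therefore valid. The largest bag has 2 vertices, so the width is 1.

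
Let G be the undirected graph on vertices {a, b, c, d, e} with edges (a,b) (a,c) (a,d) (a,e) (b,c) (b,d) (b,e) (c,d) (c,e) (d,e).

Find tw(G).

A width-4 tree decomposition is:
Bags: B1 = {a, b, c, d, e}
Tree: (single bag)
With just one bag of size 5, the width is 5 − 1 = 4, so tw(G) ≤ 4. Conversely, {a, b, c, d, e} is a clique of size 5, and the vertices of any clique must share a bag in every tree decomposition; so some bag has ≥ 5 vertices and tw(G) ≥ 4. Therefore the treewidth is 4.

4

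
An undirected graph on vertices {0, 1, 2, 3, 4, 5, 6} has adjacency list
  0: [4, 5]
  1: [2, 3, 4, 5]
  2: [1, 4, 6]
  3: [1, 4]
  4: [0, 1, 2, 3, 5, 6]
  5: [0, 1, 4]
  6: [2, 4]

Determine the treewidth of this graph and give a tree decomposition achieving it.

Each bag holds 3 vertices, so the decomposition has width 2, which upper-bounds the treewidth. On the other hand G contains the 3-clique {0, 4, 5}. A clique must lie in a single bag of any decomposition, so no decomposition can have width below 2. Therefore the treewidth is 2.

Treewidth 2.
One such decomposition:
Bags: B1 = {1, 4, 5}  B2 = {1, 2, 4}  B3 = {0, 4, 5}  B4 = {1, 3, 4}  B5 = {2, 4, 6}
Tree: B1–B2, B1–B3, B2–B4, B2–B5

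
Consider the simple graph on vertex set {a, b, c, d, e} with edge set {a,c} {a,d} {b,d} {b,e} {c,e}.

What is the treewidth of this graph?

A width-2 tree decomposition is:
Bags: B1 = {b, c, e}  B2 = {a, b, c}  B3 = {a, b, d}
Tree: B1–B2, B2–B3
The largest bag has 3 vertices, giving width 2; this decomposition certifies tw(G) ≤ 2. Since b–e–c–a–d–b is a cycle in G, G is not acyclic. Forests are exactly the graphs of treewidth ≤ 1, so tw(G) ≥ 2. Combining the bounds, tw(G) = 2.

2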